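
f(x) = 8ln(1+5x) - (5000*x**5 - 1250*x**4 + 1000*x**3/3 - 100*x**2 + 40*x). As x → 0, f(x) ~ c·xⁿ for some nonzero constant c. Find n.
6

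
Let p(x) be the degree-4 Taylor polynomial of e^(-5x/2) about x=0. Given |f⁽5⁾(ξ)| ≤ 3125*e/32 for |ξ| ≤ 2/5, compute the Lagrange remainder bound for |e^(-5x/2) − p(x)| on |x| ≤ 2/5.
e/120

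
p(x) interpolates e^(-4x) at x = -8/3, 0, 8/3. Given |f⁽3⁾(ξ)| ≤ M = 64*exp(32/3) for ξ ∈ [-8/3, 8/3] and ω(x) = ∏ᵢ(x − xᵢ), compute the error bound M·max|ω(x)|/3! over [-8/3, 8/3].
32768*sqrt(3)*exp(32/3)/729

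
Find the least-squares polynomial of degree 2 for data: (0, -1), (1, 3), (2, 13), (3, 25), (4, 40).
-48/35 + (124/35)x + (12/7)x²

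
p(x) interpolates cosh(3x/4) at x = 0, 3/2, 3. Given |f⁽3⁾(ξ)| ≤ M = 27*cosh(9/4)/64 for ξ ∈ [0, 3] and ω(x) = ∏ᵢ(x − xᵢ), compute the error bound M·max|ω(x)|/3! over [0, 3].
27*sqrt(3)*cosh(9/4)/512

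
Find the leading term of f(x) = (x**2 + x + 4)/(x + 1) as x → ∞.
x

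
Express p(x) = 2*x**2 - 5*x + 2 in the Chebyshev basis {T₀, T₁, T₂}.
(3)T₀ + (-5)T₁ + T₂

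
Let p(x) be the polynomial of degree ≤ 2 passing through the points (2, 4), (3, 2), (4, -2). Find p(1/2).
13/4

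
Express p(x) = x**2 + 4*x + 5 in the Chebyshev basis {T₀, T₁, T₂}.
(11/2)T₀ + (4)T₁ + (1/2)T₂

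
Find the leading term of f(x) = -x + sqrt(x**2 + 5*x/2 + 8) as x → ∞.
5/4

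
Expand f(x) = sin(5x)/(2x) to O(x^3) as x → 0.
5/2 - 125*x**2/12 + O(x**3)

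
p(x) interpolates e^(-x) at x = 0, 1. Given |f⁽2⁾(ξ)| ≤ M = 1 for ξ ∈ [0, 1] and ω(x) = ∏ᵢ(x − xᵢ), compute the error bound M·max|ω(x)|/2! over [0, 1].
1/8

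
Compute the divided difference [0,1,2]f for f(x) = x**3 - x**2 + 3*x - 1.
2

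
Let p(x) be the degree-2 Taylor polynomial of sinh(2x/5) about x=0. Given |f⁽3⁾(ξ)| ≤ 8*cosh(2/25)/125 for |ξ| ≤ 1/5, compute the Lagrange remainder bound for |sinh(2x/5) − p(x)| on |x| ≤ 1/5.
4*cosh(2/25)/46875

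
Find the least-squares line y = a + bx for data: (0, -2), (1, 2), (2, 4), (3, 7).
a = -8/5, b = 29/10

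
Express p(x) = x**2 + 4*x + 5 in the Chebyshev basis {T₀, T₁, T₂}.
(11/2)T₀ + (4)T₁ + (1/2)T₂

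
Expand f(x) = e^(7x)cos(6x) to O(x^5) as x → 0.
1 + 7*x + 13*x**2/2 - 413*x**3/6 - 6887*x**4/24 + O(x**5)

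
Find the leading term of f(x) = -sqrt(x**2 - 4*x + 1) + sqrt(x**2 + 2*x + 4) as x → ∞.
3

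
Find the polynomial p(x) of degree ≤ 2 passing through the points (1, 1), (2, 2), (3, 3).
x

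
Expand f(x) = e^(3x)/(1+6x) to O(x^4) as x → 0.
1 - 3*x + 45*x**2/2 - 261*x**3/2 + O(x**4)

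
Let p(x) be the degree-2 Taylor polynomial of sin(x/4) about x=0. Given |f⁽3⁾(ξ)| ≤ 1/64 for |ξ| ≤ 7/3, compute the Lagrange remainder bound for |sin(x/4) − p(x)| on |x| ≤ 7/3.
343/10368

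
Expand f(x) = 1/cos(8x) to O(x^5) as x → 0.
1 + 32*x**2 + 2560*x**4/3 + O(x**5)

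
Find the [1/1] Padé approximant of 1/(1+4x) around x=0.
1/(4*x + 1)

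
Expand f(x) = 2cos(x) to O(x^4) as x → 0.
2 - x**2 + O(x**4)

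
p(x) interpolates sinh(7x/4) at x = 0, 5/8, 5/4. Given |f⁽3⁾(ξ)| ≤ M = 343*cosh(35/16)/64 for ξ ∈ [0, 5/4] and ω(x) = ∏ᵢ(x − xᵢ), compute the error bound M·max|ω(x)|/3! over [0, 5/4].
42875*sqrt(3)*cosh(35/16)/884736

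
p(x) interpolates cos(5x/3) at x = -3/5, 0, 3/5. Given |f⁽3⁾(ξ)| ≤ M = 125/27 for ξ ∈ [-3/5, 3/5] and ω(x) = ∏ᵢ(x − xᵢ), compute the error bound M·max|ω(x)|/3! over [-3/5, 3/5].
sqrt(3)/27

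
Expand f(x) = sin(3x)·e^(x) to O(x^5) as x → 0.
3*x + 3*x**2 - 3*x**3 - 4*x**4 + O(x**5)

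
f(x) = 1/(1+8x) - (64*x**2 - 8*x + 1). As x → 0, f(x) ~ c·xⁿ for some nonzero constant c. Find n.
3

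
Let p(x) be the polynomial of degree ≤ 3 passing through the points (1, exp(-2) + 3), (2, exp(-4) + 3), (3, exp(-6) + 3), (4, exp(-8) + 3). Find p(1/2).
(-35*exp(4) - 5 + 21*exp(2) + 35*exp(6) + 48*exp(8))*exp(-8)/16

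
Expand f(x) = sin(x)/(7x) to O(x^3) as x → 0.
1/7 - x**2/42 + O(x**3)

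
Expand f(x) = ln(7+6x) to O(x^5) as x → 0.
log(7) + 6*x/7 - 18*x**2/49 + 72*x**3/343 - 324*x**4/2401 + O(x**5)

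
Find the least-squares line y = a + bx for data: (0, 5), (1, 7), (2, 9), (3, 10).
a = 26/5, b = 17/10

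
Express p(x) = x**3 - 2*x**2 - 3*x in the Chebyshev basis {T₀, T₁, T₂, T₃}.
-T₀ + (-9/4)T₁ - T₂ + (1/4)T₃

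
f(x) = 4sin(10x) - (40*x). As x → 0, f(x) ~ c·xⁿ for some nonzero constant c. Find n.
3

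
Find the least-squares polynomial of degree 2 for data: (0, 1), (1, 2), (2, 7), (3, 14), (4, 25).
33/35 + (-2/7)x + (11/7)x²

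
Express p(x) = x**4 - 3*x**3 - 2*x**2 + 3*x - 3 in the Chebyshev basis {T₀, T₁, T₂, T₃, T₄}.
(-29/8)T₀ + (3/4)T₁ + (-1/2)T₂ + (-3/4)T₃ + (1/8)T₄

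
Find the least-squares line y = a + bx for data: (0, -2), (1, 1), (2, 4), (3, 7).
a = -2, b = 3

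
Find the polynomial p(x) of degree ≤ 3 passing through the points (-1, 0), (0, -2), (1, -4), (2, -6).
-2*x - 2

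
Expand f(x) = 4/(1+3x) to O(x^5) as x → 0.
4 - 12*x + 36*x**2 - 108*x**3 + 324*x**4 + O(x**5)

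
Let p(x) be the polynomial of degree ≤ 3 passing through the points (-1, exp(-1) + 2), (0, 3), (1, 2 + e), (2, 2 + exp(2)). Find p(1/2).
(-1 + e*(-exp(2) + 9*e + 41))*exp(-1)/16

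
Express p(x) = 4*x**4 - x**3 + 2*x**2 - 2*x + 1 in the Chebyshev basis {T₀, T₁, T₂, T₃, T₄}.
(7/2)T₀ + (-11/4)T₁ + (3)T₂ + (-1/4)T₃ + (1/2)T₄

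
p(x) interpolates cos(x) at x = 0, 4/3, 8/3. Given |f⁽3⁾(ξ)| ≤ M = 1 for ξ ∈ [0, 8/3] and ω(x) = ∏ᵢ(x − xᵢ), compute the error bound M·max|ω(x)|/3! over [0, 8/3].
64*sqrt(3)/729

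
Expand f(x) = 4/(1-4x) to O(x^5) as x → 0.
4 + 16*x + 64*x**2 + 256*x**3 + 1024*x**4 + O(x**5)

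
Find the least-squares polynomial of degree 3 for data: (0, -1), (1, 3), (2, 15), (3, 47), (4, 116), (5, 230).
-115/126 + (3079/756)x + (-629/252)x² + (59/27)x³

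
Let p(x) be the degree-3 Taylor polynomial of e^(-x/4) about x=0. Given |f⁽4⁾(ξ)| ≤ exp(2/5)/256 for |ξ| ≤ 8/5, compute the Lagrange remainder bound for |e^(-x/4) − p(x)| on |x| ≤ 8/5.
2*exp(2/5)/1875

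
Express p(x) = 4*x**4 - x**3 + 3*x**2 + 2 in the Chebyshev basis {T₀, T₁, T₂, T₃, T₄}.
(5)T₀ + (-3/4)T₁ + (7/2)T₂ + (-1/4)T₃ + (1/2)T₄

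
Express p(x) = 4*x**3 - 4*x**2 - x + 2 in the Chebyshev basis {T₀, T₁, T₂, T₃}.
(2)T₁ + (-2)T₂ + T₃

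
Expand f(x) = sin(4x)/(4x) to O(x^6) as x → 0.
1 - 8*x**2/3 + 32*x**4/15 + O(x**6)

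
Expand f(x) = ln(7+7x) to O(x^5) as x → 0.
log(7) + x - x**2/2 + x**3/3 - x**4/4 + O(x**5)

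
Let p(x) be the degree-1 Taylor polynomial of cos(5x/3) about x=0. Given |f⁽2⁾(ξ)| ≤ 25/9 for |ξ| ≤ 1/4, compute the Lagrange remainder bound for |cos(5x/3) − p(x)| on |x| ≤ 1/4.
25/288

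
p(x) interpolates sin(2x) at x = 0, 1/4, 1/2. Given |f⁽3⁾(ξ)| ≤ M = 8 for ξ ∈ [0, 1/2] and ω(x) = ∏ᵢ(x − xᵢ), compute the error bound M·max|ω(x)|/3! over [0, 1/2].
sqrt(3)/216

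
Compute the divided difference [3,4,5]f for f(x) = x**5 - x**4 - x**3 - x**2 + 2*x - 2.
550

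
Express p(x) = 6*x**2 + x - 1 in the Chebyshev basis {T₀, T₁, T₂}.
(2)T₀ + T₁ + (3)T₂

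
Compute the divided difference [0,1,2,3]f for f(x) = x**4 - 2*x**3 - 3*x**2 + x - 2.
4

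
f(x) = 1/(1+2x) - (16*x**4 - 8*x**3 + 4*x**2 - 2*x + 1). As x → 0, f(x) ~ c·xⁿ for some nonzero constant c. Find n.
5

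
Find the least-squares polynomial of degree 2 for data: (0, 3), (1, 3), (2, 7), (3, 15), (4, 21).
87/35 + (8/35)x + (8/7)x²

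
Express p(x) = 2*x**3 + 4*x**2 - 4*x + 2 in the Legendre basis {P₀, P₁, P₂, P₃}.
(10/3)P₀ + (-14/5)P₁ + (8/3)P₂ + (4/5)P₃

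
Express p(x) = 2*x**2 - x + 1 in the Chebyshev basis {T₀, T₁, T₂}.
(2)T₀ - T₁ + T₂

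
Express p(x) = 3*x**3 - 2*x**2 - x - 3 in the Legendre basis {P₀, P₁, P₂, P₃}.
(-11/3)P₀ + (4/5)P₁ + (-4/3)P₂ + (6/5)P₃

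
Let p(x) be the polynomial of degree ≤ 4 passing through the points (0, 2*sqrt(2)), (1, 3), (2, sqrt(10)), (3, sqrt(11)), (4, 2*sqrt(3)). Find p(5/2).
-15/32 - 5*sqrt(3)/64 + 3*sqrt(2)/64 + 15*sqrt(11)/32 + 45*sqrt(10)/64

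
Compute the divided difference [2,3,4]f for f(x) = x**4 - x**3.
46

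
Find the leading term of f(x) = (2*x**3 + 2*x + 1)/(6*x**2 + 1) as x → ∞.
x/3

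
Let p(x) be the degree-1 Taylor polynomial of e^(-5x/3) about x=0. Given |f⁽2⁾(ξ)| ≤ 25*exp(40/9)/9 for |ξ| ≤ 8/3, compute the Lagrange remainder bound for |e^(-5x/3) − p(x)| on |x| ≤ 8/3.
800*exp(40/9)/81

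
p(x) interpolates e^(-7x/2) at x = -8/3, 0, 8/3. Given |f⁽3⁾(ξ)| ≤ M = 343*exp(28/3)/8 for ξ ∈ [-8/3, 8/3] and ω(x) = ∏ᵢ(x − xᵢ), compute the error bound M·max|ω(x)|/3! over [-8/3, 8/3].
21952*sqrt(3)*exp(28/3)/729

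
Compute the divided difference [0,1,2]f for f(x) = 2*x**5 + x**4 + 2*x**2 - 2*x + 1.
39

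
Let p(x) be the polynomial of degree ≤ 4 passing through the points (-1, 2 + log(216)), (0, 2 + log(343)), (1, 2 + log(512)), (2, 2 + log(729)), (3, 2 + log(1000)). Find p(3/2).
2 + log(576*15**(113/128)*2**(9/32)*7**(17/32)/35)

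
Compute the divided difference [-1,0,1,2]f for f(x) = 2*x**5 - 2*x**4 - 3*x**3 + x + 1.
3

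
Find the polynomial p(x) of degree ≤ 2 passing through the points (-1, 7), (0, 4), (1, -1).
-x**2 - 4*x + 4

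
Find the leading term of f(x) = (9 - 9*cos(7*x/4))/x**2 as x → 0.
441/32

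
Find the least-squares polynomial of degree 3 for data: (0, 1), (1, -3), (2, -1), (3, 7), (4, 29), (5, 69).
17/21 + (-31/9)x + (-10/21)x² + (7/9)x³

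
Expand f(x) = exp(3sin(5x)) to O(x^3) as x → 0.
1 + 15*x + 225*x**2/2 + O(x**3)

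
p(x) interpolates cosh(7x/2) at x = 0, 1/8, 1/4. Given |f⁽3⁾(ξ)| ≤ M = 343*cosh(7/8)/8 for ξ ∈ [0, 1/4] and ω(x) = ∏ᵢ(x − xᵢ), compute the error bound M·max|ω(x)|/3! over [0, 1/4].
343*sqrt(3)*cosh(7/8)/110592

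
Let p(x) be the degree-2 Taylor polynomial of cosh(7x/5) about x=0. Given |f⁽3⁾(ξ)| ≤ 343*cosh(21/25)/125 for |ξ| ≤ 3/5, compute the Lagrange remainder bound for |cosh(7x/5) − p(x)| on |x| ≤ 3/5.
3087*cosh(21/25)/31250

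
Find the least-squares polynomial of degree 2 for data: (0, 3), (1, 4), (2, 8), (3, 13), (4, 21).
103/35 + (3/14)x + (15/14)x²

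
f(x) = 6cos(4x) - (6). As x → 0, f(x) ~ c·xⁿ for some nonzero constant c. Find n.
2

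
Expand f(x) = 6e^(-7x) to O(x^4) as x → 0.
6 - 42*x + 147*x**2 - 343*x**3 + O(x**4)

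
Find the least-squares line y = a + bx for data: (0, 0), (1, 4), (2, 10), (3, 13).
a = 0, b = 9/2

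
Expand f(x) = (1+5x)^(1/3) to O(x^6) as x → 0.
1 + 5*x/3 - 25*x**2/9 + 625*x**3/81 - 6250*x**4/243 + 68750*x**5/729 + O(x**6)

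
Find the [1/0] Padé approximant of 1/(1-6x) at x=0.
6*x + 1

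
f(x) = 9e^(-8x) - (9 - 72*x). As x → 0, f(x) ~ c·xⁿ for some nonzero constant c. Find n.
2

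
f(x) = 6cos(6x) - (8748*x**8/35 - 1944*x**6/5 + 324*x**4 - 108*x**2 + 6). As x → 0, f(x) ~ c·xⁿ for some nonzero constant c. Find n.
10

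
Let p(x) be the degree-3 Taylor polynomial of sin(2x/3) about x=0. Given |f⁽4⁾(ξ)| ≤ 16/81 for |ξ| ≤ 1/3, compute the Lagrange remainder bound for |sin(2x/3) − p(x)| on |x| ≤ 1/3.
2/19683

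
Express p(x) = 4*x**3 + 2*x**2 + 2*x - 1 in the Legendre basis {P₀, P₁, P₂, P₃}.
(-1/3)P₀ + (22/5)P₁ + (4/3)P₂ + (8/5)P₃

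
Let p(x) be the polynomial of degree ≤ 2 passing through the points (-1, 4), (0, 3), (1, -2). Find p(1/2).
1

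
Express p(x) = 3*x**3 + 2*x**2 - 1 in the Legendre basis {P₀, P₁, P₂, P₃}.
(-1/3)P₀ + (9/5)P₁ + (4/3)P₂ + (6/5)P₃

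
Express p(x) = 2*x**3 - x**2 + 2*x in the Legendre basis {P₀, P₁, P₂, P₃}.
(-1/3)P₀ + (16/5)P₁ + (-2/3)P₂ + (4/5)P₃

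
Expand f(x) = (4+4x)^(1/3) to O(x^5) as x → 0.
2**(2/3) + 2**(2/3)*x/3 - 2**(2/3)*x**2/9 + 5*2**(2/3)*x**3/81 - 10*2**(2/3)*x**4/243 + O(x**5)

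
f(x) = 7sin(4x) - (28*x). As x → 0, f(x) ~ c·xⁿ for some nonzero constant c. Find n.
3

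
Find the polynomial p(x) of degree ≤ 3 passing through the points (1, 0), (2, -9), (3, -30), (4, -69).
-x**3 - 2*x + 3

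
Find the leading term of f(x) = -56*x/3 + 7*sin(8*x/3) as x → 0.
-1792*x**3/81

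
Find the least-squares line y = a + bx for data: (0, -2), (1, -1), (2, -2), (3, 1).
a = -11/5, b = 4/5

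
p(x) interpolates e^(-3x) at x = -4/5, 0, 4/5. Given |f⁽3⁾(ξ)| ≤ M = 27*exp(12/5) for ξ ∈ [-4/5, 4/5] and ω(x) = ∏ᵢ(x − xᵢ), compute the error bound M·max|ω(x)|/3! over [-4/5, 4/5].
64*sqrt(3)*exp(12/5)/125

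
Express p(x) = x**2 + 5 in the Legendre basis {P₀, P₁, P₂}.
(16/3)P₀ + (2/3)P₂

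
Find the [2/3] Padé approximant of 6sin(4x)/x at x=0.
(24 - 224*x**2/5)/(4*x**2/5 + 1)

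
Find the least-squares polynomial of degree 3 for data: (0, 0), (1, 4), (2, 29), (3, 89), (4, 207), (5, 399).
-17/126 + (1013/756)x + (59/252)x² + (167/54)x³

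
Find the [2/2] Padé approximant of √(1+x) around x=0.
(5*x**2/16 + 5*x/4 + 1)/(x**2/16 + 3*x/4 + 1)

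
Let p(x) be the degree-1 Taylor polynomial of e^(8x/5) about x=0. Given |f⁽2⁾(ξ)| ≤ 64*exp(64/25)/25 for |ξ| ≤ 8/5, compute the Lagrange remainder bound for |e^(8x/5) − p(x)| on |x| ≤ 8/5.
2048*exp(64/25)/625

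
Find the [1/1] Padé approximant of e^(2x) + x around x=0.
(7*x/3 + 1)/(1 - 2*x/3)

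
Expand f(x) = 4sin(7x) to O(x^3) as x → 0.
28*x + O(x**3)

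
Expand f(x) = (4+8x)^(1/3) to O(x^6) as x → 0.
2**(2/3) + 2*2**(2/3)*x/3 - 4*2**(2/3)*x**2/9 + 40*2**(2/3)*x**3/81 - 160*2**(2/3)*x**4/243 + 704*2**(2/3)*x**5/729 + O(x**6)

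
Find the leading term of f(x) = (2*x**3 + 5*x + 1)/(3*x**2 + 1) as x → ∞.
2*x/3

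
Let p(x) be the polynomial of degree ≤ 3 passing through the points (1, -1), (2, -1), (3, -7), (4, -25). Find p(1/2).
-11/8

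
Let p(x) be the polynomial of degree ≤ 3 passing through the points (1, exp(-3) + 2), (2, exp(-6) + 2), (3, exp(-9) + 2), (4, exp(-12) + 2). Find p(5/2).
(-exp(9) - 1 + 9*exp(3) + 9*exp(6) + 32*exp(12))*exp(-12)/16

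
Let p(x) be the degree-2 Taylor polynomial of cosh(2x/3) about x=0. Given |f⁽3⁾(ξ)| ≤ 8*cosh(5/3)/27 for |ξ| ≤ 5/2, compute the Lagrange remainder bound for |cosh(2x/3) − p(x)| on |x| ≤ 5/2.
125*cosh(5/3)/162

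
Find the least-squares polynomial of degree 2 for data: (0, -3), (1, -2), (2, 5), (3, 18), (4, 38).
-102/35 + (-83/35)x + (22/7)x²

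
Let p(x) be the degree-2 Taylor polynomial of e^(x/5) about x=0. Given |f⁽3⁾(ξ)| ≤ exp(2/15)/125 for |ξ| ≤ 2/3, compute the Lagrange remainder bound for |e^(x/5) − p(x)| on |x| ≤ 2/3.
4*exp(2/15)/10125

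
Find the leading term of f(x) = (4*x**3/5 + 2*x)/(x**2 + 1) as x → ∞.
4*x/5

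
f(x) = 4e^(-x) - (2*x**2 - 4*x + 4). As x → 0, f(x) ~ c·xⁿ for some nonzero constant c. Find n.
3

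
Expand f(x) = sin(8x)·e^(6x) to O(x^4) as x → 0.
8*x + 48*x**2 + 176*x**3/3 + O(x**4)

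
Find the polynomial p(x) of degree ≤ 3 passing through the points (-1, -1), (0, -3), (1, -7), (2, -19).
-x**3 - x**2 - 2*x - 3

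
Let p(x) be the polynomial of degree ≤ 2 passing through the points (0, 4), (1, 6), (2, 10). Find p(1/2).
19/4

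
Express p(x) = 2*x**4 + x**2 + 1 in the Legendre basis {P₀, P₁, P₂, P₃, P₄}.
(26/15)P₀ + (38/21)P₂ + (16/35)P₄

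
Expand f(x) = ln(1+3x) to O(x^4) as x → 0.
3*x - 9*x**2/2 + 9*x**3 + O(x**4)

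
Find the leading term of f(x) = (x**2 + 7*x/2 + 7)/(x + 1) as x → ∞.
x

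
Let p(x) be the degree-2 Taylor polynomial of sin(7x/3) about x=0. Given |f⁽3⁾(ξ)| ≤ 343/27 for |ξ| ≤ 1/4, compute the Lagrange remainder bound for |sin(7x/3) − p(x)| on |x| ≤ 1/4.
343/10368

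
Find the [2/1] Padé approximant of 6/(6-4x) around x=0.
1/(1 - 2*x/3)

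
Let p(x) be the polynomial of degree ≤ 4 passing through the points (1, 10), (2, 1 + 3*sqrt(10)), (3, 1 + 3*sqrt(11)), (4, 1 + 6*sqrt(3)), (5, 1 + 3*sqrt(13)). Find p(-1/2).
-2079*sqrt(10)/32 - 1155*sqrt(3)/16 + 945*sqrt(13)/128 + 10523/128 + 4455*sqrt(11)/64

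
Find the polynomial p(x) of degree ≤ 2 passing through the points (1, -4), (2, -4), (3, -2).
x**2 - 3*x - 2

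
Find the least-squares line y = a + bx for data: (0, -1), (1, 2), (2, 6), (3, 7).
a = -7/10, b = 14/5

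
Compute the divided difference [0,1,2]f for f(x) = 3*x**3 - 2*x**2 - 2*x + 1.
7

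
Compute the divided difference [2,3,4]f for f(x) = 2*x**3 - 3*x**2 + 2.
15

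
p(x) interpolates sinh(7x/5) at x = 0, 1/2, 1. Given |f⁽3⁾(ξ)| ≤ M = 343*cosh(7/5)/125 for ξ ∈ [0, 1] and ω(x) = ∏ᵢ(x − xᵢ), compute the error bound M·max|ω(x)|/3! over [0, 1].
343*sqrt(3)*cosh(7/5)/27000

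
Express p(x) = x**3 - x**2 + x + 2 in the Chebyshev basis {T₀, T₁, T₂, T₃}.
(3/2)T₀ + (7/4)T₁ + (-1/2)T₂ + (1/4)T₃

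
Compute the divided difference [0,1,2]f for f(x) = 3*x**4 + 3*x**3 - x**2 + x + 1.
29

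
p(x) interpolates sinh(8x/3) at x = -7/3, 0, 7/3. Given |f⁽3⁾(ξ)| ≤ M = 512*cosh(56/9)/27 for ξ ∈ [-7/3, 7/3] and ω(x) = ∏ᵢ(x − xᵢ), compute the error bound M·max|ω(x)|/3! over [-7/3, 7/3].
175616*sqrt(3)*cosh(56/9)/19683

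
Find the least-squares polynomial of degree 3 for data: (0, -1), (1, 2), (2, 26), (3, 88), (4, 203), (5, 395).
-76/63 + (-29/378)x + (29/36)x² + (325/108)x³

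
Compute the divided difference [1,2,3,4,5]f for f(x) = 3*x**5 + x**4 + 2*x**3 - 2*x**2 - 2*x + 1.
46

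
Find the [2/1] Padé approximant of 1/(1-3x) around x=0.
1/(1 - 3*x)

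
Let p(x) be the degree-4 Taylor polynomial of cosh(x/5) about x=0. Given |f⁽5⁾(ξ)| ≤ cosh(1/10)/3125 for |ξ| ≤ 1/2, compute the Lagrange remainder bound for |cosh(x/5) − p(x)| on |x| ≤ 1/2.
cosh(1/10)/12000000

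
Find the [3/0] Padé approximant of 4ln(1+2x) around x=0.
8*x*(4*x**2 - 3*x + 3)/3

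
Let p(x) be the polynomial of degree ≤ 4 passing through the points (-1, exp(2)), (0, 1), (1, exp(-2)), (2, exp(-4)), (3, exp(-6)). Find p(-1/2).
(-70*exp(4) - 5 + 28*exp(2) + 35*(4 + exp(2))*exp(6))*exp(-6)/128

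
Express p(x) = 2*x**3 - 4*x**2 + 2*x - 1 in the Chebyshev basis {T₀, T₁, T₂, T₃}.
(-3)T₀ + (7/2)T₁ + (-2)T₂ + (1/2)T₃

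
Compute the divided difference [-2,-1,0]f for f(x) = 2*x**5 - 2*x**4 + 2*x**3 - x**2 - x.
-51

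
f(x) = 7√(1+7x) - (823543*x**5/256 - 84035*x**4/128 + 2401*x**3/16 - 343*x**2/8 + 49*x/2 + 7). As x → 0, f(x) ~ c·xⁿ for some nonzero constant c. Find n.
6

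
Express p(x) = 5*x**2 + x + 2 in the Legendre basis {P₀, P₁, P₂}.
(11/3)P₀ + P₁ + (10/3)P₂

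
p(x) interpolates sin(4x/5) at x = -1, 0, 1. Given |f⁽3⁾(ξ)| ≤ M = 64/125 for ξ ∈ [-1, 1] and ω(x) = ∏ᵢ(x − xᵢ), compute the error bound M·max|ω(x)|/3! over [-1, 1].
64*sqrt(3)/3375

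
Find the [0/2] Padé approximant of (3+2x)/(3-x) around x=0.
1/(2*x**2/3 - x + 1)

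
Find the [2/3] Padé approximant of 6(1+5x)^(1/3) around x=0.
(175*x**2/3 + 40*x + 6)/(-125*x**3/162 + 25*x**2/6 + 5*x + 1)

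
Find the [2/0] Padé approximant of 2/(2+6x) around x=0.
9*x**2 - 3*x + 1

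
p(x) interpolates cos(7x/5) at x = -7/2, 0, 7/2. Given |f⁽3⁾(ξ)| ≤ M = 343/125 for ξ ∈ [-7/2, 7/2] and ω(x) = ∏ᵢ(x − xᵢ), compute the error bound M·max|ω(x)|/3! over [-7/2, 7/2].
117649*sqrt(3)/27000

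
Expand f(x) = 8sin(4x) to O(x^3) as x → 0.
32*x + O(x**3)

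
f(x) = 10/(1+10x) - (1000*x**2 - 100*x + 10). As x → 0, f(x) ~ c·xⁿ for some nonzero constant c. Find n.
3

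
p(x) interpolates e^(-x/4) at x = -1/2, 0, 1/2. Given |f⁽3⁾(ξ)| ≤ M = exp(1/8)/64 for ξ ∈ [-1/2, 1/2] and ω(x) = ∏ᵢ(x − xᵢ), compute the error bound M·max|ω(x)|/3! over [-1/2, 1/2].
sqrt(3)*exp(1/8)/13824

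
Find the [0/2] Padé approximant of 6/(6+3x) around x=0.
1/(x/2 + 1)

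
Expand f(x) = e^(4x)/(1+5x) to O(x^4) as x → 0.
1 - x + 13*x**2 - 163*x**3/3 + O(x**4)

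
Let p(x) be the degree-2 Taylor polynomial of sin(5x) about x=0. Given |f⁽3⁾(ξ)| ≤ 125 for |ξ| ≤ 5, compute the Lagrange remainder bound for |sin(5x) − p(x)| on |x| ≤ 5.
15625/6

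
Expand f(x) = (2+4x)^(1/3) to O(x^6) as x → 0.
2**(1/3) + 2*2**(1/3)*x/3 - 4*2**(1/3)*x**2/9 + 40*2**(1/3)*x**3/81 - 160*2**(1/3)*x**4/243 + 704*2**(1/3)*x**5/729 + O(x**6)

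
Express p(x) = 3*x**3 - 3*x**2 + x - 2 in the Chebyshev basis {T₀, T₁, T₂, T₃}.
(-7/2)T₀ + (13/4)T₁ + (-3/2)T₂ + (3/4)T₃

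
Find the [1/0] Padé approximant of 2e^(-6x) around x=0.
2 - 12*x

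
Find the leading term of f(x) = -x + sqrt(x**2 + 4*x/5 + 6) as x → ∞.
2/5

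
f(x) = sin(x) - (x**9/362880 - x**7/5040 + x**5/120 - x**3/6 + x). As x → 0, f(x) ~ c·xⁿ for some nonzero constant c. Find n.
11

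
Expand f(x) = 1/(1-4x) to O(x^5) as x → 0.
1 + 4*x + 16*x**2 + 64*x**3 + 256*x**4 + O(x**5)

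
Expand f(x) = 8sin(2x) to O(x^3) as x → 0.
16*x + O(x**3)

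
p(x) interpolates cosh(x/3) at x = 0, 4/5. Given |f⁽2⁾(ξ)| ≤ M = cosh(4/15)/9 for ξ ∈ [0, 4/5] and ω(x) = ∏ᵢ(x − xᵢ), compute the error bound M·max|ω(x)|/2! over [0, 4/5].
2*cosh(4/15)/225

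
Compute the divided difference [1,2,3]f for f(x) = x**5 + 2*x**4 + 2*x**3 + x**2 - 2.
153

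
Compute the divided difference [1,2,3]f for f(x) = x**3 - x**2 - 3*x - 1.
5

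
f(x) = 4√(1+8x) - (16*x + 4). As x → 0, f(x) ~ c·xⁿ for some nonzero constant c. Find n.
2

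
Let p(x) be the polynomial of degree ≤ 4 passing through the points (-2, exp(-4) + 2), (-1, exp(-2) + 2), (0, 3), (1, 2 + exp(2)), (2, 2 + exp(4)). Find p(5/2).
(-180*exp(2) + 35 + (-420*exp(2) + 634 + 315*exp(4))*exp(4))*exp(-4)/128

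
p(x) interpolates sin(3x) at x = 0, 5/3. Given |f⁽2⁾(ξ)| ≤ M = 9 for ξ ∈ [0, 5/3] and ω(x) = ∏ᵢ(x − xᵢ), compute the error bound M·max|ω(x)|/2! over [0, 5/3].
25/8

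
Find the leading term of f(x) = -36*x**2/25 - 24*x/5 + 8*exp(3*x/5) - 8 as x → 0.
36*x**3/125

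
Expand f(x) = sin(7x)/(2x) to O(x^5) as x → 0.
7/2 - 343*x**2/12 + 16807*x**4/240 + O(x**5)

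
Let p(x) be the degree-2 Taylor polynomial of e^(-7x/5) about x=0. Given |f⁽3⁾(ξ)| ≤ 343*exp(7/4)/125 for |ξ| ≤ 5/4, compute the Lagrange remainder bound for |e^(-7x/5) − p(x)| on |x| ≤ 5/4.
343*exp(7/4)/384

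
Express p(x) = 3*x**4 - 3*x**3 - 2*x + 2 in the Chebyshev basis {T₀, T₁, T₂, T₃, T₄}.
(25/8)T₀ + (-17/4)T₁ + (3/2)T₂ + (-3/4)T₃ + (3/8)T₄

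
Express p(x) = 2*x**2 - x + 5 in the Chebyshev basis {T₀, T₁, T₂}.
(6)T₀ - T₁ + T₂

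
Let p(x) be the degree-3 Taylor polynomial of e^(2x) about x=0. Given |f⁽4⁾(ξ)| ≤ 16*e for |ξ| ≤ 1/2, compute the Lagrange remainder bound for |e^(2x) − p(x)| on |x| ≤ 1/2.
e/24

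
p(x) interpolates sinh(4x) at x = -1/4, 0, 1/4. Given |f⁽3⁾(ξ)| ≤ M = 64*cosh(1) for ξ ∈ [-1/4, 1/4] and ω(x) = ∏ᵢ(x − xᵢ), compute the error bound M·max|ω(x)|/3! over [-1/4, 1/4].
sqrt(3)*cosh(1)/27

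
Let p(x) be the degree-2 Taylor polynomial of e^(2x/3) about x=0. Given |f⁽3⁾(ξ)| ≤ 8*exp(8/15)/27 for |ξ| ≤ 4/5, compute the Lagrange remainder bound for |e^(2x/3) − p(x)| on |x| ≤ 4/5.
256*exp(8/15)/10125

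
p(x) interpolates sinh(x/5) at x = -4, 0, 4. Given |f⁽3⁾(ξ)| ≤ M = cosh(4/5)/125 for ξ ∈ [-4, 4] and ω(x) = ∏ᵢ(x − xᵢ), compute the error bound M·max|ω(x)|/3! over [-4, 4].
64*sqrt(3)*cosh(4/5)/3375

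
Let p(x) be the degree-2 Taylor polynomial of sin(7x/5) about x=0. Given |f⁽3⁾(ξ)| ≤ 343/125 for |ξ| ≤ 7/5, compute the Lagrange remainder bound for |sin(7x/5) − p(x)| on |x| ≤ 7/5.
117649/93750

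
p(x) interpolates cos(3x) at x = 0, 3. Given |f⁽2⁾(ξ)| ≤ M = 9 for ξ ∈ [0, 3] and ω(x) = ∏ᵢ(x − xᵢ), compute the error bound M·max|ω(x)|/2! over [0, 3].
81/8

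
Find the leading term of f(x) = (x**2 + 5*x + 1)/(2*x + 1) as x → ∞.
x/2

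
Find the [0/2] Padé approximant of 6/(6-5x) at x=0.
1/(1 - 5*x/6)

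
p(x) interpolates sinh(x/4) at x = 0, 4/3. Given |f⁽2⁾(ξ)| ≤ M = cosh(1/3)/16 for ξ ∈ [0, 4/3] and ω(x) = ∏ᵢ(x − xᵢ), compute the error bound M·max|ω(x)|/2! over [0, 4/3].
cosh(1/3)/72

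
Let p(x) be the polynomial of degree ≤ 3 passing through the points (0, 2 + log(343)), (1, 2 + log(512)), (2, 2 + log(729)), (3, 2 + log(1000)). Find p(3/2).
2 + log(432*2**(7/8)*3**(3/8)*35**(13/16)/35)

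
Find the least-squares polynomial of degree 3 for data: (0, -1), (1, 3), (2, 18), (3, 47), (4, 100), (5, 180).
-19/18 + (157/108)x + (67/36)x² + (55/54)x³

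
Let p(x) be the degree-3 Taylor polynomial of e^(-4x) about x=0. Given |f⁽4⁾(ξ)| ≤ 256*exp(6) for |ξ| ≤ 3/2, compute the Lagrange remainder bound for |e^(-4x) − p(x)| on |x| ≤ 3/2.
54*exp(6)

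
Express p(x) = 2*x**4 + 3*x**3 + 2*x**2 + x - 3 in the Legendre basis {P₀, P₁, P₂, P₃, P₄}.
(-29/15)P₀ + (14/5)P₁ + (52/21)P₂ + (6/5)P₃ + (16/35)P₄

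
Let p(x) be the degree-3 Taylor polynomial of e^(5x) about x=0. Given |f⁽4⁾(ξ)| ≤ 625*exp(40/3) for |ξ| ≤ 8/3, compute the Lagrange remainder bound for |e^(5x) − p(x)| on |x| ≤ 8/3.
320000*exp(40/3)/243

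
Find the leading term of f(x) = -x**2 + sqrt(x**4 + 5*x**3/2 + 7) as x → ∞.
5*x/4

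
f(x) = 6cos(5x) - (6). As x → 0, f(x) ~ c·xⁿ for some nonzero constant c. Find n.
2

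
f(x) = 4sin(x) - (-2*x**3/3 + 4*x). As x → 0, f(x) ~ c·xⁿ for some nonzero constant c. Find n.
5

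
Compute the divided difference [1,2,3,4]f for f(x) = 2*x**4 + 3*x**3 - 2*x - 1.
23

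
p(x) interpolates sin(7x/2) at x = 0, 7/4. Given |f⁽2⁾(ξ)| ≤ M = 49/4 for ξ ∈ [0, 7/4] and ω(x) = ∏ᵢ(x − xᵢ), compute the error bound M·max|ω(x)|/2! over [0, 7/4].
2401/512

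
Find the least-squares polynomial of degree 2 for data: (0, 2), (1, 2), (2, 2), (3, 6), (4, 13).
83/35 + (-89/35)x + (9/7)x²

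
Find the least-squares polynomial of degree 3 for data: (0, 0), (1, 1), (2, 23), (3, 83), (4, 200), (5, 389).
1/21 + (-248/63)x + (40/21)x² + (26/9)x³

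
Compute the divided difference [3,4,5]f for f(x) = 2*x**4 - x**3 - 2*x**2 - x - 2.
180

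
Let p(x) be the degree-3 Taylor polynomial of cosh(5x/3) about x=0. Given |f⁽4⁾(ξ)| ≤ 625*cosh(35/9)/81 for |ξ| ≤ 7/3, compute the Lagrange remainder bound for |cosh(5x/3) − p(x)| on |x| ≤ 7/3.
1500625*cosh(35/9)/157464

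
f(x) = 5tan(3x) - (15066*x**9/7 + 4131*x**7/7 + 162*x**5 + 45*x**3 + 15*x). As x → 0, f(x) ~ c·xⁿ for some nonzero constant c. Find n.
11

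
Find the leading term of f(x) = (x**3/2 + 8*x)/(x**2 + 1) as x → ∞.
x/2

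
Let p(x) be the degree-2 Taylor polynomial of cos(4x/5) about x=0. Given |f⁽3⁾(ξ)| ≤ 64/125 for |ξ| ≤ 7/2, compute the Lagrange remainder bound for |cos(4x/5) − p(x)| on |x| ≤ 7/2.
1372/375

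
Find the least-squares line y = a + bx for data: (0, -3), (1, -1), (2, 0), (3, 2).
a = -29/10, b = 8/5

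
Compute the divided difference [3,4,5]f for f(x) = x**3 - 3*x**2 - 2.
9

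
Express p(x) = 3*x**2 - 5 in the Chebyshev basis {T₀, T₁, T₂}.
(-7/2)T₀ + (3/2)T₂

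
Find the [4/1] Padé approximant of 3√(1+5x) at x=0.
(1125*x**4/128 - 75*x**3/8 + 135*x**2/8 + 18*x + 3)/(7*x/2 + 1)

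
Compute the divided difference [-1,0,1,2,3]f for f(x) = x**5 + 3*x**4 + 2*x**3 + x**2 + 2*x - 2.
8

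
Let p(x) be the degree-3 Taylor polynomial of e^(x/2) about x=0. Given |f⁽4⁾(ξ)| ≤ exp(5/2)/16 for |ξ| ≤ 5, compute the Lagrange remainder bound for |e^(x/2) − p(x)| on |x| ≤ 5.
625*exp(5/2)/384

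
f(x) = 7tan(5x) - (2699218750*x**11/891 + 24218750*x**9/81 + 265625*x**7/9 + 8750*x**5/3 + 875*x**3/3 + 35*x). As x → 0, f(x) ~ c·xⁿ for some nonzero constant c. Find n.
13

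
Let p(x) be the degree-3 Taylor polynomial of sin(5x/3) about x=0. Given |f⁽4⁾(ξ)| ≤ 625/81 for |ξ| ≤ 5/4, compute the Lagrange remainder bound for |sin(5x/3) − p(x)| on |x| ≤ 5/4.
390625/497664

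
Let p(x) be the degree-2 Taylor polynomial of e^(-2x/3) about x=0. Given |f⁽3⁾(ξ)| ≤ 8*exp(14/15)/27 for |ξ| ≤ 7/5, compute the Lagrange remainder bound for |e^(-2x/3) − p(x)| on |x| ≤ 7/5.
1372*exp(14/15)/10125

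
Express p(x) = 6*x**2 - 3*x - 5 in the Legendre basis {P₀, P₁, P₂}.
(-3)P₀ + (-3)P₁ + (4)P₂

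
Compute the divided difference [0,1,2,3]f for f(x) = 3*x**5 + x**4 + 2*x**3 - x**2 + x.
83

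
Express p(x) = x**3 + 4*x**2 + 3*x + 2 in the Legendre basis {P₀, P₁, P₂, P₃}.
(10/3)P₀ + (18/5)P₁ + (8/3)P₂ + (2/5)P₃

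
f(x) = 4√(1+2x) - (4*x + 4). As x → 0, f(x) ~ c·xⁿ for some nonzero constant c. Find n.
2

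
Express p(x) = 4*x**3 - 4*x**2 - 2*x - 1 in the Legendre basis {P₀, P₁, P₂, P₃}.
(-7/3)P₀ + (2/5)P₁ + (-8/3)P₂ + (8/5)P₃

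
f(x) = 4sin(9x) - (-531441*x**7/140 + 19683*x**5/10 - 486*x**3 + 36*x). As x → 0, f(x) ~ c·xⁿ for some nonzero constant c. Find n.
9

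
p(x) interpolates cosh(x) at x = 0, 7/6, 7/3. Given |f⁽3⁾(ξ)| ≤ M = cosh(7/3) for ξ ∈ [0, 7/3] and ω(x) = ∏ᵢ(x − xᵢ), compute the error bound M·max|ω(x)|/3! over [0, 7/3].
343*sqrt(3)*cosh(7/3)/5832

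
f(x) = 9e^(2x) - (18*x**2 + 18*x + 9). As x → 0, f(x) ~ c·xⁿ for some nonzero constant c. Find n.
3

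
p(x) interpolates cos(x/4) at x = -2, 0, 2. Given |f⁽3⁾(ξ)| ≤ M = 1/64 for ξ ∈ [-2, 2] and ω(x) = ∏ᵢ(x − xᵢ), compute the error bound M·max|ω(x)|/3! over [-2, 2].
sqrt(3)/216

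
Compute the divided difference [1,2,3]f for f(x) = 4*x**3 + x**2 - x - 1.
25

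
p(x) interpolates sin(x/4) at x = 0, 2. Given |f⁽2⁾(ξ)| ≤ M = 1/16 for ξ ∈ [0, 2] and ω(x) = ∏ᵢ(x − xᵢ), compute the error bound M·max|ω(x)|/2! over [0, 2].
1/32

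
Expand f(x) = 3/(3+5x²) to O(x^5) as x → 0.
1 - 5*x**2/3 + 25*x**4/9 + O(x**5)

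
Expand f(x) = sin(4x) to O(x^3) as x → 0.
4*x + O(x**3)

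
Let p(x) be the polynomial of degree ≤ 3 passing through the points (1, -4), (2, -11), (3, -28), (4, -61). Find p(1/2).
-19/8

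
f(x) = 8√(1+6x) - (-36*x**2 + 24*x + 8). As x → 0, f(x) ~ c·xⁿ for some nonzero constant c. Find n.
3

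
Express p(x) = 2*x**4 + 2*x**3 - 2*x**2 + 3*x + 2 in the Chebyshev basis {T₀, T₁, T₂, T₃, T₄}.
(7/4)T₀ + (9/2)T₁ + (1/2)T₃ + (1/4)T₄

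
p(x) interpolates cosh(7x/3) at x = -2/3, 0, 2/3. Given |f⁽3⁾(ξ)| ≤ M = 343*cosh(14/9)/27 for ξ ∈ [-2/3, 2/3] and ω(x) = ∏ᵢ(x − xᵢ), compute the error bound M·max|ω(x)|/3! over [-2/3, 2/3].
2744*sqrt(3)*cosh(14/9)/19683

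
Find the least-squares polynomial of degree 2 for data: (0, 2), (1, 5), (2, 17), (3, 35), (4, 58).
11/7 + (37/35)x + (23/7)x²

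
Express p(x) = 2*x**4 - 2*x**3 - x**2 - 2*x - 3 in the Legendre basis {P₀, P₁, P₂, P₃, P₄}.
(-44/15)P₀ + (-16/5)P₁ + (10/21)P₂ + (-4/5)P₃ + (16/35)P₄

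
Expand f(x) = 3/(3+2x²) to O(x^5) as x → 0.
1 - 2*x**2/3 + 4*x**4/9 + O(x**5)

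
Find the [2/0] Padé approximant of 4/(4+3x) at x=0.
9*x**2/16 - 3*x/4 + 1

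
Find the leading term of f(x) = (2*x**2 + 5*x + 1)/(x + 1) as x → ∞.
2*x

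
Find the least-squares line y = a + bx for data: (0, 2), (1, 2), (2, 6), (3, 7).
a = 7/5, b = 19/10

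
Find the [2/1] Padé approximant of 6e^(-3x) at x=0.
(9*x**2 - 12*x + 6)/(x + 1)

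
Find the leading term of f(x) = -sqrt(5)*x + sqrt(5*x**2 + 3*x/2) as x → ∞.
3*sqrt(5)/20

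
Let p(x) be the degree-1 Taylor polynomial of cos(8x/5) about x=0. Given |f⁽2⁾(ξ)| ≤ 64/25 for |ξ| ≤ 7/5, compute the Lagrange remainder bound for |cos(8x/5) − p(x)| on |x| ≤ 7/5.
1568/625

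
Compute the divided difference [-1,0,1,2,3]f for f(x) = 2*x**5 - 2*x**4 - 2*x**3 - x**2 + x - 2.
8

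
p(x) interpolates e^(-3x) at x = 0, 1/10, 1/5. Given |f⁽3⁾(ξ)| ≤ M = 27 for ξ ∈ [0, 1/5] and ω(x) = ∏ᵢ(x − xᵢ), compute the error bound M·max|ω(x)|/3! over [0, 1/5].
sqrt(3)/1000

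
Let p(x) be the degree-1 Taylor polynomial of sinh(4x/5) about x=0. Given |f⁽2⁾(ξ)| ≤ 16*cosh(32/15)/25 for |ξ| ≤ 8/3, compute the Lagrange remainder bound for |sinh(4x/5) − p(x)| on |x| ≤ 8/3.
512*cosh(32/15)/225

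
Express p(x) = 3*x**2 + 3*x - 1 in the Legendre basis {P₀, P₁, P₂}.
(3)P₁ + (2)P₂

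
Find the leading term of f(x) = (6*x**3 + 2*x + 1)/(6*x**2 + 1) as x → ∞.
x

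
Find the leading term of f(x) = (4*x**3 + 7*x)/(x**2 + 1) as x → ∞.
4*x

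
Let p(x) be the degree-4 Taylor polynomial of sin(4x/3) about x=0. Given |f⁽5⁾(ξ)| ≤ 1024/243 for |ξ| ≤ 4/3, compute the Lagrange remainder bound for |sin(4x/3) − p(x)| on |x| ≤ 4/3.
131072/885735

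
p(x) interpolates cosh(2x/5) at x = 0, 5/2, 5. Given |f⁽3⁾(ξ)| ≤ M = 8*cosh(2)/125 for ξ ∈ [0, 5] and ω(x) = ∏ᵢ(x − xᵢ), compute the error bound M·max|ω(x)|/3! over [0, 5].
sqrt(3)*cosh(2)/27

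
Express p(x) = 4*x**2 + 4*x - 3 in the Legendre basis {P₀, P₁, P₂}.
(-5/3)P₀ + (4)P₁ + (8/3)P₂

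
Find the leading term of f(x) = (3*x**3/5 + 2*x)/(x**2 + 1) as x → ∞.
3*x/5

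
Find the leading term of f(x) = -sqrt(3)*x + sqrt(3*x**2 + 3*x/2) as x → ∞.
sqrt(3)/4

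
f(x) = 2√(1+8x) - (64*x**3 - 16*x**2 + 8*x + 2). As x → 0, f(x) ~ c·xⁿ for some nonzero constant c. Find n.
4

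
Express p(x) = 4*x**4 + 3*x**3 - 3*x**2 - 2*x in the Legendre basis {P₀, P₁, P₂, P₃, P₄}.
(-1/5)P₀ + (-1/5)P₁ + (2/7)P₂ + (6/5)P₃ + (32/35)P₄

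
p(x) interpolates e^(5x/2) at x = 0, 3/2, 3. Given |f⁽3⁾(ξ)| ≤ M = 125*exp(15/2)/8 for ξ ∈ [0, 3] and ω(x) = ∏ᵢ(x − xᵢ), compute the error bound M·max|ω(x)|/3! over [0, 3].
125*sqrt(3)*exp(15/2)/64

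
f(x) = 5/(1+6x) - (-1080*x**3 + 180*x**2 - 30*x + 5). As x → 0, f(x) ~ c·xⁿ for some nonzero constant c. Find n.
4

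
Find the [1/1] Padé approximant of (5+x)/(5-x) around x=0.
(x/5 + 1)/(1 - x/5)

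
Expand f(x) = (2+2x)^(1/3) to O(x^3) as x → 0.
2**(1/3) + 2**(1/3)*x/3 - 2**(1/3)*x**2/9 + O(x**3)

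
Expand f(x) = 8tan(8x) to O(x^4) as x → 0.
64*x + 4096*x**3/3 + O(x**4)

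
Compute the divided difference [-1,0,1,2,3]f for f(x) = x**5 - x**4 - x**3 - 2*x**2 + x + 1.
4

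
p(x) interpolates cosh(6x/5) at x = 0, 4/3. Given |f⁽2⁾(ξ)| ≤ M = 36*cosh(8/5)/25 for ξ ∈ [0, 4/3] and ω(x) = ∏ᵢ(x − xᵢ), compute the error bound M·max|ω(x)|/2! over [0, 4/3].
8*cosh(8/5)/25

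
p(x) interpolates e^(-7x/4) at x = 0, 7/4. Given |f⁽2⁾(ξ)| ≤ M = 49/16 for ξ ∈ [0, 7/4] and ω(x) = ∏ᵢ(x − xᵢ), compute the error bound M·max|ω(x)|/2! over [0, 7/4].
2401/2048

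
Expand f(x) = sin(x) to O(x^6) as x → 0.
x - x**3/6 + x**5/120 + O(x**6)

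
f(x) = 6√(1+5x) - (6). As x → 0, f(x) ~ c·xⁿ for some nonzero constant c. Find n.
1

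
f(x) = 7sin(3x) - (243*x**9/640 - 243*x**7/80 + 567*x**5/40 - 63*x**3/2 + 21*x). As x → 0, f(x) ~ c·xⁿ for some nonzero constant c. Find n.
11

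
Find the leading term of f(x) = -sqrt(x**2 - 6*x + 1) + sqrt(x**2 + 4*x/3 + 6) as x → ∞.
11/3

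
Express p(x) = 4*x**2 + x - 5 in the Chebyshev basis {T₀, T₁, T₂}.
(-3)T₀ + T₁ + (2)T₂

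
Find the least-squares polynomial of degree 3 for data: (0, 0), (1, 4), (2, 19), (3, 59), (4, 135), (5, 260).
1/18 + (1511/756)x + (-41/126)x² + (223/108)x³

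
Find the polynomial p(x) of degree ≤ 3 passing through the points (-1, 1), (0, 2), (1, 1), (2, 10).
2*x**3 - x**2 - 2*x + 2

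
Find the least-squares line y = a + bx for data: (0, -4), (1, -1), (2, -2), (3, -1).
a = -16/5, b = 4/5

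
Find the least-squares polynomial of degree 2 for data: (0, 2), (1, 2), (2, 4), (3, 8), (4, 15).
73/35 + (-48/35)x + (8/7)x²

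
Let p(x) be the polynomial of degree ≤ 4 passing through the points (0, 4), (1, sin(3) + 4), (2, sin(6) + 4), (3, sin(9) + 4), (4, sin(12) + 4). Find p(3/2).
45*sin(6)/64 - 5*sin(9)/32 + 3*sin(12)/128 + 15*sin(3)/32 + 4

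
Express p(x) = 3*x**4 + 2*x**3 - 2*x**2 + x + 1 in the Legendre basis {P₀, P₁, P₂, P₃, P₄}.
(14/15)P₀ + (11/5)P₁ + (8/21)P₂ + (4/5)P₃ + (24/35)P₄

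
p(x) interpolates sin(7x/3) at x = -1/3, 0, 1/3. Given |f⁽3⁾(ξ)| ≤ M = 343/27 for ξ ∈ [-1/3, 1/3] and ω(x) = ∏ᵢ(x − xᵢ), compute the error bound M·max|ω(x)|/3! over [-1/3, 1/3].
343*sqrt(3)/19683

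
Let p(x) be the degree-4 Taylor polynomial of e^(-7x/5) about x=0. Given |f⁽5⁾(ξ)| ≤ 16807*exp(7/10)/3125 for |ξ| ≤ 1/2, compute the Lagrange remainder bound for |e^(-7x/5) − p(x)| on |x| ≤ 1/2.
16807*exp(7/10)/12000000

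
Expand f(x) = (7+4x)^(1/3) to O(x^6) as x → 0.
7**(1/3) + 4*7**(1/3)*x/21 - 16*7**(1/3)*x**2/441 + 320*7**(1/3)*x**3/27783 - 2560*7**(1/3)*x**4/583443 + 22528*7**(1/3)*x**5/12252303 + O(x**6)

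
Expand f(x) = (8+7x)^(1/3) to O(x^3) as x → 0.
2 + 7*x/12 - 49*x**2/288 + O(x**3)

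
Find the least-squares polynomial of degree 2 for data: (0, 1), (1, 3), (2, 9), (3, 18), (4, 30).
31/35 + (51/70)x + (23/14)x²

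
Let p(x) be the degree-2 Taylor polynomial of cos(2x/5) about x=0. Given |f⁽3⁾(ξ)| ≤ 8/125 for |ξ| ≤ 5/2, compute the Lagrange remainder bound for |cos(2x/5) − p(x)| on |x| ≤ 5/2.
1/6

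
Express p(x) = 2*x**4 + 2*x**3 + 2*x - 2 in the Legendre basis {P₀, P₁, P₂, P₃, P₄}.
(-8/5)P₀ + (16/5)P₁ + (8/7)P₂ + (4/5)P₃ + (16/35)P₄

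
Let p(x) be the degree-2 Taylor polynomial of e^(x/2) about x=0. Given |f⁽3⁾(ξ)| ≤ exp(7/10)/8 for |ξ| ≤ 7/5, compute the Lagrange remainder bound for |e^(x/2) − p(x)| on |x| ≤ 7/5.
343*exp(7/10)/6000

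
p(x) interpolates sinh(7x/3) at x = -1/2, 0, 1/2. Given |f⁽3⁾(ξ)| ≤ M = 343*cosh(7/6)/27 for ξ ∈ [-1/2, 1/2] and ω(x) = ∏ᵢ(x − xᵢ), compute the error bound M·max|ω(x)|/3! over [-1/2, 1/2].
343*sqrt(3)*cosh(7/6)/5832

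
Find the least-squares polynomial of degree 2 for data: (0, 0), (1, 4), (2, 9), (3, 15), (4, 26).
12/35 + (141/70)x + (15/14)x²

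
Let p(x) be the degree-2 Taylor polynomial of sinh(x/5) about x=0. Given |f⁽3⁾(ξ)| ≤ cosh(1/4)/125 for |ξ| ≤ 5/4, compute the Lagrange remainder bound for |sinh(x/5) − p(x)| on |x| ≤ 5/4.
cosh(1/4)/384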